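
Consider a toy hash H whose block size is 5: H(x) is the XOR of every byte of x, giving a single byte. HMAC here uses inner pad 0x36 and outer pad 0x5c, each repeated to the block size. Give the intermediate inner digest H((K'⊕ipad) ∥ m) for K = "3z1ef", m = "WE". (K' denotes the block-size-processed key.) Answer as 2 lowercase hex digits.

Key "3z1ef" = 33 7a 31 65 66 is exactly B = 5 bytes: K' = 33 7a 31 65 66.
K' ⊕ ipad = 05 4c 07 53 50.
Inner input = 05 4c 07 53 50 ∥ 57 45.
Inner hash: XOR 05⊕4c⊕07⊕53⊕50⊕57⊕45 = 5f.

5f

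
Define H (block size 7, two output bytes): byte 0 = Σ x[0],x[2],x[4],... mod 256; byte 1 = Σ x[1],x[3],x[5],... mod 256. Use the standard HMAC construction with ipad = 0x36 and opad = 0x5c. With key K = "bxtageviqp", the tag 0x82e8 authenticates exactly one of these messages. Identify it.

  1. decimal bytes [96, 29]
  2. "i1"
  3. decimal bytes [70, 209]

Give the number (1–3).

Key "bxtageviqp" = 62 78 74 61 67 65 76 69 71 70 is 10 bytes > B = 7, so hash it first: H(key) = 24 17, then zero-pad to 7 bytes: K' = 24 17 00 00 00 00 00.
K' ⊕ ipad = 12 21 36 36 36 36 36; K' ⊕ opad = 78 4b 5c 5c 5c 5c 5c.
m1: inner = H(12 21 36 36 36 36 36 60 1d) = d1 ed; tag = H(78 4b 5c 5c 5c 5c 5c d1 ed) = 79d4
m2: inner = H(12 21 36 36 36 36 36 69 31) = e5 f6; tag = H(78 4b 5c 5c 5c 5c 5c e5 f6) = 82e8 ← matches
m3: inner = H(12 21 36 36 36 36 36 46 d1) = 85 d3; tag = H(78 4b 5c 5c 5c 5c 5c 85 d3) = 5f88

2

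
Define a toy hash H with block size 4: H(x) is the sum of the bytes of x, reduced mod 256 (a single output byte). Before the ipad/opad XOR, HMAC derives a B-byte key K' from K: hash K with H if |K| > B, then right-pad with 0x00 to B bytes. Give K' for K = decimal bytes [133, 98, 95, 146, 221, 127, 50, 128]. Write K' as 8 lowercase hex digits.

e6000000

|K| = 8 > B = 4, so first hash the key.
H(K): sum = 133+98+95+146+221+127+50+128 = 998; mod 256 = 230 → e6.
Zero-pad H(K) = e6 to 4 bytes: K' = e6 00 00 00.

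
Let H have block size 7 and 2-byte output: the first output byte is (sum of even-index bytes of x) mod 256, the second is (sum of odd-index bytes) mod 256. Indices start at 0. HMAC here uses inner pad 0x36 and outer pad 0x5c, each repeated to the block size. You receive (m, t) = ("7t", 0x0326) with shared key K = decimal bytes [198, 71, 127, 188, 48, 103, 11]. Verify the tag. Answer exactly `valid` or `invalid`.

valid

Key decimal bytes [198, 71, 127, 188, 48, 103, 11] = c6 47 7f bc 30 67 0b is exactly B = 7 bytes: K' = c6 47 7f bc 30 67 0b.
K' ⊕ ipad = f0 71 49 8a 06 51 3d; K' ⊕ opad = 9a 1b 23 e0 6c 3b 57.
Inner hash: even-index sum = 496 mod 256 = 240; odd-index sum = 387 mod 256 = 131 → f0 83.
Outer hash (recomputed tag): even-index sum = 515 mod 256 = 3; odd-index sum = 550 mod 256 = 38 → 03 26.
Recomputed tag = 0326; claimed = 0326 → match.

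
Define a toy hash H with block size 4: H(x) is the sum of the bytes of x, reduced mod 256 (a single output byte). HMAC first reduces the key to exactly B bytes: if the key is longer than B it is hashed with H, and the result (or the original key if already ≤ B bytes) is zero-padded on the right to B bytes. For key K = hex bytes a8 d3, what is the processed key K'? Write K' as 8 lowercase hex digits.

a8d30000

Key hex bytes a8 d3 is 2 bytes ≤ B = 4; zero-pad to 4 bytes: K' = a8 d3 00 00.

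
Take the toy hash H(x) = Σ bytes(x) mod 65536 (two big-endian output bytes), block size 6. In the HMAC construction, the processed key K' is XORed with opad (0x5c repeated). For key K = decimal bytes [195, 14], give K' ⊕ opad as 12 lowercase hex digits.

9f525c5c5c5c

Key decimal bytes [195, 14] = c3 0e is 2 bytes ≤ B = 6; zero-pad to 6 bytes: K' = c3 0e 00 00 00 00.
XOR each byte with 0x5c: c3⊕5c=9f, 0e⊕5c=52, 00⊕5c=5c, 00⊕5c=5c, 00⊕5c=5c, 00⊕5c=5c.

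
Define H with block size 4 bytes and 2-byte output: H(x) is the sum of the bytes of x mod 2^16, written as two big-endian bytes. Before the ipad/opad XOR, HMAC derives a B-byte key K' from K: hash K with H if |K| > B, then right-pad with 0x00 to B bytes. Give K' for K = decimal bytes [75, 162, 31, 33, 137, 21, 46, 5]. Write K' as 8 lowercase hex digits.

01fe0000

|K| = 8 > B = 4, so first hash the key.
H(K): sum = 75+162+31+33+137+21+46+5 = 510 → 01 fe.
Zero-pad H(K) = 01 fe to 4 bytes: K' = 01 fe 00 00.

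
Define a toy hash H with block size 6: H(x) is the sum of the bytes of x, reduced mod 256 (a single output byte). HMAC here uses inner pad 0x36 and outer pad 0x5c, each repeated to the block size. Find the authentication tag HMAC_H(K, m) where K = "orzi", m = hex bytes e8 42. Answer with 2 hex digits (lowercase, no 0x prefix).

Key "orzi" = 6f 72 7a 69 is 4 bytes ≤ B = 6; zero-pad to 6 bytes: K' = 6f 72 7a 69 00 00.
K' ⊕ ipad = 59 44 4c 5f 36 36.  K' ⊕ opad = 33 2e 26 35 5c 5c.
Inner input = (K'⊕ipad) ∥ m = 59 44 4c 5f 36 36 ∥ e8 42.
Inner hash: sum = 89+68+76+95+54+54+232+66 = 734; mod 256 = 222 → de.
Outer input = (K'⊕opad) ∥ inner = 33 2e 26 35 5c 5c ∥ de.
Outer hash (tag): sum = 51+46+38+53+92+92+222 = 594; mod 256 = 82 → 52.

52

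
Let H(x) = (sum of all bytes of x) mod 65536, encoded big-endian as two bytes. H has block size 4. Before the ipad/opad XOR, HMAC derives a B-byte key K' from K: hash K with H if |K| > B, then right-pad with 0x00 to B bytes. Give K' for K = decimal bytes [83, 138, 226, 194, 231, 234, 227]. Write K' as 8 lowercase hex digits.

05350000

|K| = 7 > B = 4, so first hash the key.
H(K): sum = 83+138+226+194+231+234+227 = 1333 → 05 35.
Zero-pad H(K) = 05 35 to 4 bytes: K' = 05 35 00 00.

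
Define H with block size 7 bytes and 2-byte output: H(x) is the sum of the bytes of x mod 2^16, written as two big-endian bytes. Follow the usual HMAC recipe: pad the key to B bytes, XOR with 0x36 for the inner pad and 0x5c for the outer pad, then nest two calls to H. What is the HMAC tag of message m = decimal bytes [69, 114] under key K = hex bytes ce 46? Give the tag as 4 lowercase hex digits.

02a8

Key hex bytes ce 46 is 2 bytes ≤ B = 7; zero-pad to 7 bytes: K' = ce 46 00 00 00 00 00.
K' ⊕ ipad = f8 70 36 36 36 36 36.  K' ⊕ opad = 92 1a 5c 5c 5c 5c 5c.
Inner input = (K'⊕ipad) ∥ m = f8 70 36 36 36 36 36 ∥ 45 72.
Inner hash: sum = 248+112+54+54+54+54+54+69+114 = 813 → 03 2d.
Outer input = (K'⊕opad) ∥ inner = 92 1a 5c 5c 5c 5c 5c ∥ 03 2d.
Outer hash (tag): sum = 146+26+92+92+92+92+92+3+45 = 680 → 02 a8.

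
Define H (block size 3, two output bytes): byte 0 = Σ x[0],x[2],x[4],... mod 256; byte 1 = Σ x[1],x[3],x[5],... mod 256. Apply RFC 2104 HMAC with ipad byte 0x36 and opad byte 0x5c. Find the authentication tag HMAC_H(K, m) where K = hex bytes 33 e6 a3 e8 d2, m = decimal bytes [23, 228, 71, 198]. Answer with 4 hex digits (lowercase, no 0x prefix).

a610

Key hex bytes 33 e6 a3 e8 d2 is 5 bytes > B = 3, so hash it first: H(key) = a8 ce, then zero-pad to 3 bytes: K' = a8 ce 00.
K' ⊕ ipad = 9e f8 36.  K' ⊕ opad = f4 92 5c.
Inner input = (K'⊕ipad) ∥ m = 9e f8 36 ∥ 17 e4 47 c6.
Inner hash: even-index sum = 638 mod 256 = 126; odd-index sum = 342 mod 256 = 86 → 7e 56.
Outer input = (K'⊕opad) ∥ inner = f4 92 5c ∥ 7e 56.
Outer hash (tag): even-index sum = 422 mod 256 = 166; odd-index sum = 272 mod 256 = 16 → a6 10.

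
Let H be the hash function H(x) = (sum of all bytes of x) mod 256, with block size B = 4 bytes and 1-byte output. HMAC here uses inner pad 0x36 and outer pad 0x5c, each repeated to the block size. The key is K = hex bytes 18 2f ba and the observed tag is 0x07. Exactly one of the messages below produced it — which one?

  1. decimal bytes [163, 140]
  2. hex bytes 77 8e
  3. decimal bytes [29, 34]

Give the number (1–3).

2

Key hex bytes 18 2f ba is 3 bytes ≤ B = 4; zero-pad to 4 bytes: K' = 18 2f ba 00.
K' ⊕ ipad = 2e 19 8c 36; K' ⊕ opad = 44 73 e6 5c.
m1: inner = H(2e 19 8c 36 a3 8c) = 38; tag = H(44 73 e6 5c 38) = 31
m2: inner = H(2e 19 8c 36 77 8e) = 0e; tag = H(44 73 e6 5c 0e) = 07 ← matches
m3: inner = H(2e 19 8c 36 1d 22) = 48; tag = H(44 73 e6 5c 48) = 41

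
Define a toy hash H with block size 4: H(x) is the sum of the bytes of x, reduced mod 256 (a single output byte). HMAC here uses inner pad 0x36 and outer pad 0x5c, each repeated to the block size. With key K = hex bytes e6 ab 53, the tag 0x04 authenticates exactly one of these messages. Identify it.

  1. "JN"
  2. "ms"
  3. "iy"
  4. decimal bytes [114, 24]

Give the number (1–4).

2

Key hex bytes e6 ab 53 is 3 bytes ≤ B = 4; zero-pad to 4 bytes: K' = e6 ab 53 00.
K' ⊕ ipad = d0 9d 65 36; K' ⊕ opad = ba f7 0f 5c.
m1: inner = H(d0 9d 65 36 4a 4e) = a0; tag = H(ba f7 0f 5c a0) = bc
m2: inner = H(d0 9d 65 36 6d 73) = e8; tag = H(ba f7 0f 5c e8) = 04 ← matches
m3: inner = H(d0 9d 65 36 69 79) = ea; tag = H(ba f7 0f 5c ea) = 06
m4: inner = H(d0 9d 65 36 72 18) = 92; tag = H(ba f7 0f 5c 92) = ae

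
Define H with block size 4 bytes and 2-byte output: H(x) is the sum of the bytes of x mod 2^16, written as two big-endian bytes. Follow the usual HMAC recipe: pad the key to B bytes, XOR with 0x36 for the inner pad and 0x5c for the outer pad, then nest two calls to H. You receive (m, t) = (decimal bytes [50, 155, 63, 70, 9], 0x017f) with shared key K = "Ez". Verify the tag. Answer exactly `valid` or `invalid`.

valid

Key "Ez" = 45 7a is 2 bytes ≤ B = 4; zero-pad to 4 bytes: K' = 45 7a 00 00.
K' ⊕ ipad = 73 4c 36 36; K' ⊕ opad = 19 26 5c 5c.
Inner hash: sum = 115+76+54+54+50+155+63+70+9 = 646 → 02 86.
Outer hash (recomputed tag): sum = 25+38+92+92+2+134 = 383 → 01 7f.
Recomputed tag = 017f; claimed = 017f → match.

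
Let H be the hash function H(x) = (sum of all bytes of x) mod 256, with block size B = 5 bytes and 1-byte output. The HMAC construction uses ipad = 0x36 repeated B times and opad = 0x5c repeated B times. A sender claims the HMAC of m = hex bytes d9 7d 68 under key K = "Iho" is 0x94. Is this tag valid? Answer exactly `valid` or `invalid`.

Key "Iho" = 49 68 6f is 3 bytes ≤ B = 5; zero-pad to 5 bytes: K' = 49 68 6f 00 00.
K' ⊕ ipad = 7f 5e 59 36 36; K' ⊕ opad = 15 34 33 5c 5c.
Inner hash: sum = 127+94+89+54+54+217+125+104 = 864; mod 256 = 96 → 60.
Outer hash (recomputed tag): sum = 21+52+51+92+92+96 = 404; mod 256 = 148 → 94.
Recomputed tag = 94; claimed = 94 → match.

valid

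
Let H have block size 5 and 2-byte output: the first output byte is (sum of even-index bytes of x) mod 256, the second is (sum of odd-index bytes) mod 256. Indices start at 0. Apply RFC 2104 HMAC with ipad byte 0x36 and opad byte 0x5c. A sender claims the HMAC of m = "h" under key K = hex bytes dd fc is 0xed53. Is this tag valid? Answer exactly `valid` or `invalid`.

invalid

Key hex bytes dd fc is 2 bytes ≤ B = 5; zero-pad to 5 bytes: K' = dd fc 00 00 00.
K' ⊕ ipad = eb ca 36 36 36; K' ⊕ opad = 81 a0 5c 5c 5c.
Inner hash: even-index sum = 343 mod 256 = 87; odd-index sum = 360 mod 256 = 104 → 57 68.
Outer hash (recomputed tag): even-index sum = 417 mod 256 = 161; odd-index sum = 339 mod 256 = 83 → a1 53.
Recomputed tag = a153; claimed = ed53 → mismatch.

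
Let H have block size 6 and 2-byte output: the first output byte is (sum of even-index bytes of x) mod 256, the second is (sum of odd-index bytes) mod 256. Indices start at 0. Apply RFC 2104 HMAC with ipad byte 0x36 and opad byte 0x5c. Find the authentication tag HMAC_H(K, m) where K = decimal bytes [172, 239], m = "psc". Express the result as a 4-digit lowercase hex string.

Key decimal bytes [172, 239] = ac ef is 2 bytes ≤ B = 6; zero-pad to 6 bytes: K' = ac ef 00 00 00 00.
K' ⊕ ipad = 9a d9 36 36 36 36.  K' ⊕ opad = f0 b3 5c 5c 5c 5c.
Inner input = (K'⊕ipad) ∥ m = 9a d9 36 36 36 36 ∥ 70 73 63.
Inner hash: even-index sum = 473 mod 256 = 217; odd-index sum = 440 mod 256 = 184 → d9 b8.
Outer input = (K'⊕opad) ∥ inner = f0 b3 5c 5c 5c 5c ∥ d9 b8.
Outer hash (tag): even-index sum = 641 mod 256 = 129; odd-index sum = 547 mod 256 = 35 → 81 23.

8123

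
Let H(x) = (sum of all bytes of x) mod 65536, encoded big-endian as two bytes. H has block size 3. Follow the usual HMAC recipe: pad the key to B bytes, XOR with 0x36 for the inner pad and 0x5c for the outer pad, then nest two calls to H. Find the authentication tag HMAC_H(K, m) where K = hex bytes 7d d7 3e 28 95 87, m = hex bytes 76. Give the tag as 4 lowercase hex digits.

Key hex bytes 7d d7 3e 28 95 87 is 6 bytes > B = 3, so hash it first: H(key) = 02 d6, then zero-pad to 3 bytes: K' = 02 d6 00.
K' ⊕ ipad = 34 e0 36.  K' ⊕ opad = 5e 8a 5c.
Inner input = (K'⊕ipad) ∥ m = 34 e0 36 ∥ 76.
Inner hash: sum = 52+224+54+118 = 448 → 01 c0.
Outer input = (K'⊕opad) ∥ inner = 5e 8a 5c ∥ 01 c0.
Outer hash (tag): sum = 94+138+92+1+192 = 517 → 02 05.

0205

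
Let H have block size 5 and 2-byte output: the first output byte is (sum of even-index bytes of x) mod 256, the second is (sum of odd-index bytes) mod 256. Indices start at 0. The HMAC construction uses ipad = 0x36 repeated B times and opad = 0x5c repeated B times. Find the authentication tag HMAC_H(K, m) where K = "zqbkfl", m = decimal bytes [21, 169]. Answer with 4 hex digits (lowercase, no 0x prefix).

Key "zqbkfl" = 7a 71 62 6b 66 6c is 6 bytes > B = 5, so hash it first: H(key) = 42 48, then zero-pad to 5 bytes: K' = 42 48 00 00 00.
K' ⊕ ipad = 74 7e 36 36 36.  K' ⊕ opad = 1e 14 5c 5c 5c.
Inner input = (K'⊕ipad) ∥ m = 74 7e 36 36 36 ∥ 15 a9.
Inner hash: even-index sum = 393 mod 256 = 137; odd-index sum = 201 mod 256 = 201 → 89 c9.
Outer input = (K'⊕opad) ∥ inner = 1e 14 5c 5c 5c ∥ 89 c9.
Outer hash (tag): even-index sum = 415 mod 256 = 159; odd-index sum = 249 mod 256 = 249 → 9f f9.

9ff9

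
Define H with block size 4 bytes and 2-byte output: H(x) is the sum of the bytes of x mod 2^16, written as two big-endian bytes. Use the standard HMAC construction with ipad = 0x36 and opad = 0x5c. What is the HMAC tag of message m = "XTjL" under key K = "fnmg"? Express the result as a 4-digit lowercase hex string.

Key "fnmg" = 66 6e 6d 67 is exactly B = 4 bytes: K' = 66 6e 6d 67.
K' ⊕ ipad = 50 58 5b 51.  K' ⊕ opad = 3a 32 31 3b.
Inner input = (K'⊕ipad) ∥ m = 50 58 5b 51 ∥ 58 54 6a 4c.
Inner hash: sum = 80+88+91+81+88+84+106+76 = 694 → 02 b6.
Outer input = (K'⊕opad) ∥ inner = 3a 32 31 3b ∥ 02 b6.
Outer hash (tag): sum = 58+50+49+59+2+182 = 400 → 01 90.

0190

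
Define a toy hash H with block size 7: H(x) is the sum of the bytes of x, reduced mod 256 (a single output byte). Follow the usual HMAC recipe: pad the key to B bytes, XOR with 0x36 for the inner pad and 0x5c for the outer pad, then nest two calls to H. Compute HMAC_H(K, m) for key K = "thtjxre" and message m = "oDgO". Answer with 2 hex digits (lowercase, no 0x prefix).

Key "thtjxre" = 74 68 74 6a 78 72 65 is exactly B = 7 bytes: K' = 74 68 74 6a 78 72 65.
K' ⊕ ipad = 42 5e 42 5c 4e 44 53.  K' ⊕ opad = 28 34 28 36 24 2e 39.
Inner input = (K'⊕ipad) ∥ m = 42 5e 42 5c 4e 44 53 ∥ 6f 44 67 4f.
Inner hash: sum = 66+94+66+92+78+68+83+111+68+103+79 = 908; mod 256 = 140 → 8c.
Outer input = (K'⊕opad) ∥ inner = 28 34 28 36 24 2e 39 ∥ 8c.
Outer hash (tag): sum = 40+52+40+54+36+46+57+140 = 465; mod 256 = 209 → d1.

d1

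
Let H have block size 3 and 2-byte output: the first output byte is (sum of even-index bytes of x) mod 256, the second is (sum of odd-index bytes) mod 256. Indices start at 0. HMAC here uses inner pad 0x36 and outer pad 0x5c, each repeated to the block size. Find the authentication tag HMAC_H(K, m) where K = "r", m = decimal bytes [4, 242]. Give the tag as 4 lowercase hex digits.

c4c8

Key "r" = 72 is 1 byte ≤ B = 3; zero-pad to 3 bytes: K' = 72 00 00.
K' ⊕ ipad = 44 36 36.  K' ⊕ opad = 2e 5c 5c.
Inner input = (K'⊕ipad) ∥ m = 44 36 36 ∥ 04 f2.
Inner hash: even-index sum = 364 mod 256 = 108; odd-index sum = 58 mod 256 = 58 → 6c 3a.
Outer input = (K'⊕opad) ∥ inner = 2e 5c 5c ∥ 6c 3a.
Outer hash (tag): even-index sum = 196 mod 256 = 196; odd-index sum = 200 mod 256 = 200 → c4 c8.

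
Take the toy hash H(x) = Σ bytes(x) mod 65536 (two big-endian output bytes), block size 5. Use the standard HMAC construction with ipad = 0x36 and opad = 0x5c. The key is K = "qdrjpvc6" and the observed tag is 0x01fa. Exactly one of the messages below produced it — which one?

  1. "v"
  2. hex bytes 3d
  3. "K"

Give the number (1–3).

2

Key "qdrjpvc6" = 71 64 72 6a 70 76 63 36 is 8 bytes > B = 5, so hash it first: H(key) = 03 30, then zero-pad to 5 bytes: K' = 03 30 00 00 00.
K' ⊕ ipad = 35 06 36 36 36; K' ⊕ opad = 5f 6c 5c 5c 5c.
m1: inner = H(35 06 36 36 36 76) = 01 53; tag = H(5f 6c 5c 5c 5c 01 53) = 0233
m2: inner = H(35 06 36 36 36 3d) = 01 1a; tag = H(5f 6c 5c 5c 5c 01 1a) = 01fa ← matches
m3: inner = H(35 06 36 36 36 4b) = 01 28; tag = H(5f 6c 5c 5c 5c 01 28) = 0208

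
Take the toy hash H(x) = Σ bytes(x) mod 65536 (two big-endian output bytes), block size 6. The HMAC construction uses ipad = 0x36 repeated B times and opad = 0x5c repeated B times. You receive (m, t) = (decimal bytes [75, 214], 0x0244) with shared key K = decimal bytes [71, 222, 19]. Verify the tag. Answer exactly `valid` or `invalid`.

valid

Key decimal bytes [71, 222, 19] = 47 de 13 is 3 bytes ≤ B = 6; zero-pad to 6 bytes: K' = 47 de 13 00 00 00.
K' ⊕ ipad = 71 e8 25 36 36 36; K' ⊕ opad = 1b 82 4f 5c 5c 5c.
Inner hash: sum = 113+232+37+54+54+54+75+214 = 833 → 03 41.
Outer hash (recomputed tag): sum = 27+130+79+92+92+92+3+65 = 580 → 02 44.
Recomputed tag = 0244; claimed = 0244 → match.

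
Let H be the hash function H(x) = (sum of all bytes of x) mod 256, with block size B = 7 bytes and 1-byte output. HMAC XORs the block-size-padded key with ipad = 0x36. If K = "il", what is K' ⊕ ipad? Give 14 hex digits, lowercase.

5f5a3636363636

Key "il" = 69 6c is 2 bytes ≤ B = 7; zero-pad to 7 bytes: K' = 69 6c 00 00 00 00 00.
XOR each byte with 0x36: 69⊕36=5f, 6c⊕36=5a, 00⊕36=36, 00⊕36=36, 00⊕36=36, 00⊕36=36, 00⊕36=36.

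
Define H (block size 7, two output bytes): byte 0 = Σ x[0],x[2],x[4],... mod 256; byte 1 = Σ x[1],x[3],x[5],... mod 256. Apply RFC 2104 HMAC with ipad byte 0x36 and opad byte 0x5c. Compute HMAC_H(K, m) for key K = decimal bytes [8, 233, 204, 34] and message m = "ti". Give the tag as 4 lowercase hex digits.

Key decimal bytes [8, 233, 204, 34] = 08 e9 cc 22 is 4 bytes ≤ B = 7; zero-pad to 7 bytes: K' = 08 e9 cc 22 00 00 00.
K' ⊕ ipad = 3e df fa 14 36 36 36.  K' ⊕ opad = 54 b5 90 7e 5c 5c 5c.
Inner input = (K'⊕ipad) ∥ m = 3e df fa 14 36 36 36 ∥ 74 69.
Inner hash: even-index sum = 525 mod 256 = 13; odd-index sum = 413 mod 256 = 157 → 0d 9d.
Outer input = (K'⊕opad) ∥ inner = 54 b5 90 7e 5c 5c 5c ∥ 0d 9d.
Outer hash (tag): even-index sum = 569 mod 256 = 57; odd-index sum = 412 mod 256 = 156 → 39 9c.

399c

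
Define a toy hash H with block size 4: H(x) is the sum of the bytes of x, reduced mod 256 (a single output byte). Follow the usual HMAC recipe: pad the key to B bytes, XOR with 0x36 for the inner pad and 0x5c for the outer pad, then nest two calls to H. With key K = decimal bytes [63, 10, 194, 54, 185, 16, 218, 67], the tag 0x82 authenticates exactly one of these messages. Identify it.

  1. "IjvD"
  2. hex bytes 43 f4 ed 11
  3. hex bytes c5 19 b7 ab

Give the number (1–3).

3

Key decimal bytes [63, 10, 194, 54, 185, 16, 218, 67] = 3f 0a c2 36 b9 10 da 43 is 8 bytes > B = 4, so hash it first: H(key) = 27, then zero-pad to 4 bytes: K' = 27 00 00 00.
K' ⊕ ipad = 11 36 36 36; K' ⊕ opad = 7b 5c 5c 5c.
m1: inner = H(11 36 36 36 49 6a 76 44) = 20; tag = H(7b 5c 5c 5c 20) = af
m2: inner = H(11 36 36 36 43 f4 ed 11) = e8; tag = H(7b 5c 5c 5c e8) = 77
m3: inner = H(11 36 36 36 c5 19 b7 ab) = f3; tag = H(7b 5c 5c 5c f3) = 82 ← matches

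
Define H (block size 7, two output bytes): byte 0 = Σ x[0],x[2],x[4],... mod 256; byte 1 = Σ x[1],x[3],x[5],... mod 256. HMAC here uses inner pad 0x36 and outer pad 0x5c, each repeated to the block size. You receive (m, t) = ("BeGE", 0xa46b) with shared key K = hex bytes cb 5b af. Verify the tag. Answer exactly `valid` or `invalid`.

valid

Key hex bytes cb 5b af is 3 bytes ≤ B = 7; zero-pad to 7 bytes: K' = cb 5b af 00 00 00 00.
K' ⊕ ipad = fd 6d 99 36 36 36 36; K' ⊕ opad = 97 07 f3 5c 5c 5c 5c.
Inner hash: even-index sum = 684 mod 256 = 172; odd-index sum = 354 mod 256 = 98 → ac 62.
Outer hash (recomputed tag): even-index sum = 676 mod 256 = 164; odd-index sum = 363 mod 256 = 107 → a4 6b.
Recomputed tag = a46b; claimed = a46b → match.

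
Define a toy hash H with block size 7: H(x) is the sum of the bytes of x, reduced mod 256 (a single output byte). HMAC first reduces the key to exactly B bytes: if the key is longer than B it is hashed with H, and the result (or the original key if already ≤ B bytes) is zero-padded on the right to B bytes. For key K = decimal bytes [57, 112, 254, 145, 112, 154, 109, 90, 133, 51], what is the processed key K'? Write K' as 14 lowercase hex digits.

|K| = 10 > B = 7, so first hash the key.
H(K): sum = 57+112+254+145+112+154+109+90+133+51 = 1217; mod 256 = 193 → c1.
Zero-pad H(K) = c1 to 7 bytes: K' = c1 00 00 00 00 00 00.

c1000000000000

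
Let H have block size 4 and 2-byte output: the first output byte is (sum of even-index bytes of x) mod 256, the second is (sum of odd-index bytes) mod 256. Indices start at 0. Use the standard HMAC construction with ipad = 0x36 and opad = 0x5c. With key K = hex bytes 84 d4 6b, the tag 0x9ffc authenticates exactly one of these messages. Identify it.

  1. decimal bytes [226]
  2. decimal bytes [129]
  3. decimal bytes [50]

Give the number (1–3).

2

Key hex bytes 84 d4 6b is 3 bytes ≤ B = 4; zero-pad to 4 bytes: K' = 84 d4 6b 00.
K' ⊕ ipad = b2 e2 5d 36; K' ⊕ opad = d8 88 37 5c.
m1: inner = H(b2 e2 5d 36 e2) = f1 18; tag = H(d8 88 37 5c f1 18) = 00fc
m2: inner = H(b2 e2 5d 36 81) = 90 18; tag = H(d8 88 37 5c 90 18) = 9ffc ← matches
m3: inner = H(b2 e2 5d 36 32) = 41 18; tag = H(d8 88 37 5c 41 18) = 50fc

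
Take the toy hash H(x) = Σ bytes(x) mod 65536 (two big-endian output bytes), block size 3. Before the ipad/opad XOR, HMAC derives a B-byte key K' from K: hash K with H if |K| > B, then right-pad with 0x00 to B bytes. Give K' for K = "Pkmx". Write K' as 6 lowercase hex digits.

01a000

|K| = 4 > B = 3, so first hash the key.
H(K): sum = 80+107+109+120 = 416 → 01 a0.
Zero-pad H(K) = 01 a0 to 3 bytes: K' = 01 a0 00.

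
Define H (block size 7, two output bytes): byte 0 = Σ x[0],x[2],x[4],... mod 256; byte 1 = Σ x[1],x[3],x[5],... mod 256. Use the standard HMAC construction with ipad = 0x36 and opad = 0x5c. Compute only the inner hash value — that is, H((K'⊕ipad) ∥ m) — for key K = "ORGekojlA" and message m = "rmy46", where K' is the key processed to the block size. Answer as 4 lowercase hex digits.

dd31

Key "ORGekojlA" = 4f 52 47 65 6b 6f 6a 6c 41 is 9 bytes > B = 7, so hash it first: H(key) = ac 92, then zero-pad to 7 bytes: K' = ac 92 00 00 00 00 00.
K' ⊕ ipad = 9a a4 36 36 36 36 36.
Inner input = 9a a4 36 36 36 36 36 ∥ 72 6d 79 34 36.
Inner hash: even-index sum = 477 mod 256 = 221; odd-index sum = 561 mod 256 = 49 → dd 31.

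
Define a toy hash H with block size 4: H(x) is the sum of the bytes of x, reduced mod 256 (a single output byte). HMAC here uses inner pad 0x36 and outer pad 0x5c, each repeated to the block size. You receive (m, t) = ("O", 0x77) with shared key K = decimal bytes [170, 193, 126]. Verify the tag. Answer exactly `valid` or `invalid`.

Key decimal bytes [170, 193, 126] = aa c1 7e is 3 bytes ≤ B = 4; zero-pad to 4 bytes: K' = aa c1 7e 00.
K' ⊕ ipad = 9c f7 48 36; K' ⊕ opad = f6 9d 22 5c.
Inner hash: sum = 156+247+72+54+79 = 608; mod 256 = 96 → 60.
Outer hash (recomputed tag): sum = 246+157+34+92+96 = 625; mod 256 = 113 → 71.
Recomputed tag = 71; claimed = 77 → mismatch.

invalid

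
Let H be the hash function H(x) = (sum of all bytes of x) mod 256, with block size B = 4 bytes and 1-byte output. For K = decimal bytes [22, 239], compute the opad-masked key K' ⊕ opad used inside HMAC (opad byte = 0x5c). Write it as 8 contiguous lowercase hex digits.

Key decimal bytes [22, 239] = 16 ef is 2 bytes ≤ B = 4; zero-pad to 4 bytes: K' = 16 ef 00 00.
XOR each byte with 0x5c: 16⊕5c=4a, ef⊕5c=b3, 00⊕5c=5c, 00⊕5c=5c.

4ab35c5c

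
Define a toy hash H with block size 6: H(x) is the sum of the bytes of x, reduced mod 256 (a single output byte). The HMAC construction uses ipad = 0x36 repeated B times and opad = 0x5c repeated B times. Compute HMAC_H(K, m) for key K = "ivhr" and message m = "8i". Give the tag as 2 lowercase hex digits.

Key "ivhr" = 69 76 68 72 is 4 bytes ≤ B = 6; zero-pad to 6 bytes: K' = 69 76 68 72 00 00.
K' ⊕ ipad = 5f 40 5e 44 36 36.  K' ⊕ opad = 35 2a 34 2e 5c 5c.
Inner input = (K'⊕ipad) ∥ m = 5f 40 5e 44 36 36 ∥ 38 69.
Inner hash: sum = 95+64+94+68+54+54+56+105 = 590; mod 256 = 78 → 4e.
Outer input = (K'⊕opad) ∥ inner = 35 2a 34 2e 5c 5c ∥ 4e.
Outer hash (tag): sum = 53+42+52+46+92+92+78 = 455; mod 256 = 199 → c7.

c7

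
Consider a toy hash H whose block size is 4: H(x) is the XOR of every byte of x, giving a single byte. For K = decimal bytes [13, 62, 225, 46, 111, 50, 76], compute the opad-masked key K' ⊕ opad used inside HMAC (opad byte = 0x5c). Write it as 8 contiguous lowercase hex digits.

Key decimal bytes [13, 62, 225, 46, 111, 50, 76] = 0d 3e e1 2e 6f 32 4c is 7 bytes > B = 4, so hash it first: H(key) = ed, then zero-pad to 4 bytes: K' = ed 00 00 00.
XOR each byte with 0x5c: ed⊕5c=b1, 00⊕5c=5c, 00⊕5c=5c, 00⊕5c=5c.

b15c5c5c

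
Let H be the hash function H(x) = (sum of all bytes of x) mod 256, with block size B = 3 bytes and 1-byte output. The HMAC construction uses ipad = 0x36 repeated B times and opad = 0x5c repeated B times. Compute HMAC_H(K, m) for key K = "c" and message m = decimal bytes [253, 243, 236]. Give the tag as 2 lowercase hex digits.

94

Key "c" = 63 is 1 byte ≤ B = 3; zero-pad to 3 bytes: K' = 63 00 00.
K' ⊕ ipad = 55 36 36.  K' ⊕ opad = 3f 5c 5c.
Inner input = (K'⊕ipad) ∥ m = 55 36 36 ∥ fd f3 ec.
Inner hash: sum = 85+54+54+253+243+236 = 925; mod 256 = 157 → 9d.
Outer input = (K'⊕opad) ∥ inner = 3f 5c 5c ∥ 9d.
Outer hash (tag): sum = 63+92+92+157 = 404; mod 256 = 148 → 94.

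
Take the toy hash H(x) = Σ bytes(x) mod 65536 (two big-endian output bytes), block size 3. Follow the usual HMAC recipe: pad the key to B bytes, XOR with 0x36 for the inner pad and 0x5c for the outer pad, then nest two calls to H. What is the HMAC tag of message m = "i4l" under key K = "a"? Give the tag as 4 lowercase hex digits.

01c2

Key "a" = 61 is 1 byte ≤ B = 3; zero-pad to 3 bytes: K' = 61 00 00.
K' ⊕ ipad = 57 36 36.  K' ⊕ opad = 3d 5c 5c.
Inner input = (K'⊕ipad) ∥ m = 57 36 36 ∥ 69 34 6c.
Inner hash: sum = 87+54+54+105+52+108 = 460 → 01 cc.
Outer input = (K'⊕opad) ∥ inner = 3d 5c 5c ∥ 01 cc.
Outer hash (tag): sum = 61+92+92+1+204 = 450 → 01 c2.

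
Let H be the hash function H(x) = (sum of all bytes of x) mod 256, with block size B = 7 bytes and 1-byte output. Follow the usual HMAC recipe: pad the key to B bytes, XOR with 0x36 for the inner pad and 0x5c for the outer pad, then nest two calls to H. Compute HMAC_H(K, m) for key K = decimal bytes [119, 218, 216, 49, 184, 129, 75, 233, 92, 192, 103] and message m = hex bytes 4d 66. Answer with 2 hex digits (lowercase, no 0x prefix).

Key decimal bytes [119, 218, 216, 49, 184, 129, 75, 233, 92, 192, 103] = 77 da d8 31 b8 81 4b e9 5c c0 67 is 11 bytes > B = 7, so hash it first: H(key) = 4a, then zero-pad to 7 bytes: K' = 4a 00 00 00 00 00 00.
K' ⊕ ipad = 7c 36 36 36 36 36 36.  K' ⊕ opad = 16 5c 5c 5c 5c 5c 5c.
Inner input = (K'⊕ipad) ∥ m = 7c 36 36 36 36 36 36 ∥ 4d 66.
Inner hash: sum = 124+54+54+54+54+54+54+77+102 = 627; mod 256 = 115 → 73.
Outer input = (K'⊕opad) ∥ inner = 16 5c 5c 5c 5c 5c 5c ∥ 73.
Outer hash (tag): sum = 22+92+92+92+92+92+92+115 = 689; mod 256 = 177 → b1.

b1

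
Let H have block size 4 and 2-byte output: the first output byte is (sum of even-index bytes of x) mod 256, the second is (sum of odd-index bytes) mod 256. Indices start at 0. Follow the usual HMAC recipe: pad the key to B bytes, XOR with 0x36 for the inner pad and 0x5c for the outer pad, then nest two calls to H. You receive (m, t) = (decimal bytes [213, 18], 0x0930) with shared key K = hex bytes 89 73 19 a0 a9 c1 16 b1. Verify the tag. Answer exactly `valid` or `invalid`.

Key hex bytes 89 73 19 a0 a9 c1 16 b1 is 8 bytes > B = 4, so hash it first: H(key) = 61 85, then zero-pad to 4 bytes: K' = 61 85 00 00.
K' ⊕ ipad = 57 b3 36 36; K' ⊕ opad = 3d d9 5c 5c.
Inner hash: even-index sum = 354 mod 256 = 98; odd-index sum = 251 mod 256 = 251 → 62 fb.
Outer hash (recomputed tag): even-index sum = 251 mod 256 = 251; odd-index sum = 560 mod 256 = 48 → fb 30.
Recomputed tag = fb30; claimed = 0930 → mismatch.

invalid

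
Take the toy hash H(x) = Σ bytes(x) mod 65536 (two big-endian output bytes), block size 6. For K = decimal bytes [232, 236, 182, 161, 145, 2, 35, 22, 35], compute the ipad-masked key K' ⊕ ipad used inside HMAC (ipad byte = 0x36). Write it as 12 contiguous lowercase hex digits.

322c36363636

Key decimal bytes [232, 236, 182, 161, 145, 2, 35, 22, 35] = e8 ec b6 a1 91 02 23 16 23 is 9 bytes > B = 6, so hash it first: H(key) = 04 1a, then zero-pad to 6 bytes: K' = 04 1a 00 00 00 00.
XOR each byte with 0x36: 04⊕36=32, 1a⊕36=2c, 00⊕36=36, 00⊕36=36, 00⊕36=36, 00⊕36=36.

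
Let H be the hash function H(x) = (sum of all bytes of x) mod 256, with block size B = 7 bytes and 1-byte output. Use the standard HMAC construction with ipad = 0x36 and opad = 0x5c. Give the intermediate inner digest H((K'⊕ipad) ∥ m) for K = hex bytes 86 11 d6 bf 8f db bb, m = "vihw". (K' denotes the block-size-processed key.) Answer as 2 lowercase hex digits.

31

Key hex bytes 86 11 d6 bf 8f db bb is exactly B = 7 bytes: K' = 86 11 d6 bf 8f db bb.
K' ⊕ ipad = b0 27 e0 89 b9 ed 8d.
Inner input = b0 27 e0 89 b9 ed 8d ∥ 76 69 68 77.
Inner hash: sum = 176+39+224+137+185+237+141+118+105+104+119 = 1585; mod 256 = 49 → 31.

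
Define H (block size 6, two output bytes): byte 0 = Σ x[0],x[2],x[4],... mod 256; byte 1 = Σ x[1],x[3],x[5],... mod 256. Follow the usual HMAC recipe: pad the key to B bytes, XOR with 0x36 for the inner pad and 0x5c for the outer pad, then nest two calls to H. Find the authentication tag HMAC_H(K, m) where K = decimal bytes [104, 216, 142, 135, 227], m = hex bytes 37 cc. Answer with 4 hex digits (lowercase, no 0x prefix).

e75c

Key decimal bytes [104, 216, 142, 135, 227] = 68 d8 8e 87 e3 is 5 bytes ≤ B = 6; zero-pad to 6 bytes: K' = 68 d8 8e 87 e3 00.
K' ⊕ ipad = 5e ee b8 b1 d5 36.  K' ⊕ opad = 34 84 d2 db bf 5c.
Inner input = (K'⊕ipad) ∥ m = 5e ee b8 b1 d5 36 ∥ 37 cc.
Inner hash: even-index sum = 546 mod 256 = 34; odd-index sum = 673 mod 256 = 161 → 22 a1.
Outer input = (K'⊕opad) ∥ inner = 34 84 d2 db bf 5c ∥ 22 a1.
Outer hash (tag): even-index sum = 487 mod 256 = 231; odd-index sum = 604 mod 256 = 92 → e7 5c.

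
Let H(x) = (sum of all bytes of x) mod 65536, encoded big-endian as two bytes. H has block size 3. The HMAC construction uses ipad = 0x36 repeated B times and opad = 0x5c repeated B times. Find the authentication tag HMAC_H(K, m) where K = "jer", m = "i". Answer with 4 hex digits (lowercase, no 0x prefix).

00fa

Key "jer" = 6a 65 72 is exactly B = 3 bytes: K' = 6a 65 72.
K' ⊕ ipad = 5c 53 44.  K' ⊕ opad = 36 39 2e.
Inner input = (K'⊕ipad) ∥ m = 5c 53 44 ∥ 69.
Inner hash: sum = 92+83+68+105 = 348 → 01 5c.
Outer input = (K'⊕opad) ∥ inner = 36 39 2e ∥ 01 5c.
Outer hash (tag): sum = 54+57+46+1+92 = 250 → 00 fa.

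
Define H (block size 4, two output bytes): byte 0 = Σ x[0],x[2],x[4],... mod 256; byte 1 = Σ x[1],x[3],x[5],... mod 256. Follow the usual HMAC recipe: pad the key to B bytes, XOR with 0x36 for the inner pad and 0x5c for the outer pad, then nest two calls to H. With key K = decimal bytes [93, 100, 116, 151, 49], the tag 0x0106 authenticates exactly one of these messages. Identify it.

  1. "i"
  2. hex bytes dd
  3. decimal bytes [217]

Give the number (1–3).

2

Key decimal bytes [93, 100, 116, 151, 49] = 5d 64 74 97 31 is 5 bytes > B = 4, so hash it first: H(key) = 02 fb, then zero-pad to 4 bytes: K' = 02 fb 00 00.
K' ⊕ ipad = 34 cd 36 36; K' ⊕ opad = 5e a7 5c 5c.
m1: inner = H(34 cd 36 36 69) = d3 03; tag = H(5e a7 5c 5c d3 03) = 8d06
m2: inner = H(34 cd 36 36 dd) = 47 03; tag = H(5e a7 5c 5c 47 03) = 0106 ← matches
m3: inner = H(34 cd 36 36 d9) = 43 03; tag = H(5e a7 5c 5c 43 03) = fd06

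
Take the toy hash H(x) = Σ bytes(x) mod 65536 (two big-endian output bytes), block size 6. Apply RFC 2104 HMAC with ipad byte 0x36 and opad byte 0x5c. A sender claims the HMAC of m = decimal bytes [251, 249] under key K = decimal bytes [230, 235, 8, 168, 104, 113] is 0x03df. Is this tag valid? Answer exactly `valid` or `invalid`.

invalid

Key decimal bytes [230, 235, 8, 168, 104, 113] = e6 eb 08 a8 68 71 is exactly B = 6 bytes: K' = e6 eb 08 a8 68 71.
K' ⊕ ipad = d0 dd 3e 9e 5e 47; K' ⊕ opad = ba b7 54 f4 34 2d.
Inner hash: sum = 208+221+62+158+94+71+251+249 = 1314 → 05 22.
Outer hash (recomputed tag): sum = 186+183+84+244+52+45+5+34 = 833 → 03 41.
Recomputed tag = 0341; claimed = 03df → mismatch.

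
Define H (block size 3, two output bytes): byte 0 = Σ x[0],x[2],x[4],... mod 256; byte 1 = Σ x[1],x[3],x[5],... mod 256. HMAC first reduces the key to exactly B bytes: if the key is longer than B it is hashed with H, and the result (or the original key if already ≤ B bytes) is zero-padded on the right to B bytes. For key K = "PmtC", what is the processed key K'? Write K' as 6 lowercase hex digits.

c4b000

|K| = 4 > B = 3, so first hash the key.
H(K): even-index sum = 196 mod 256 = 196; odd-index sum = 176 mod 256 = 176 → c4 b0.
Zero-pad H(K) = c4 b0 to 3 bytes: K' = c4 b0 00.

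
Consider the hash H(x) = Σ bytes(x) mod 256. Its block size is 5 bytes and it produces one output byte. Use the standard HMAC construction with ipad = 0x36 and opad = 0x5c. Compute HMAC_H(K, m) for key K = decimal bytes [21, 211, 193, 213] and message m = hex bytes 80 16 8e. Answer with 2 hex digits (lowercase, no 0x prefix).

96

Key decimal bytes [21, 211, 193, 213] = 15 d3 c1 d5 is 4 bytes ≤ B = 5; zero-pad to 5 bytes: K' = 15 d3 c1 d5 00.
K' ⊕ ipad = 23 e5 f7 e3 36.  K' ⊕ opad = 49 8f 9d 89 5c.
Inner input = (K'⊕ipad) ∥ m = 23 e5 f7 e3 36 ∥ 80 16 8e.
Inner hash: sum = 35+229+247+227+54+128+22+142 = 1084; mod 256 = 60 → 3c.
Outer input = (K'⊕opad) ∥ inner = 49 8f 9d 89 5c ∥ 3c.
Outer hash (tag): sum = 73+143+157+137+92+60 = 662; mod 256 = 150 → 96.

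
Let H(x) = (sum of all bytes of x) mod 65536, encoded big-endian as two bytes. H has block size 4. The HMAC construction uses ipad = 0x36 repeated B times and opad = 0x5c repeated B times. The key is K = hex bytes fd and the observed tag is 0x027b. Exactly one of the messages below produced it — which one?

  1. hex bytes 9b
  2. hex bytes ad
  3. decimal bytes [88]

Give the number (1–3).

3

Key hex bytes fd is 1 byte ≤ B = 4; zero-pad to 4 bytes: K' = fd 00 00 00.
K' ⊕ ipad = cb 36 36 36; K' ⊕ opad = a1 5c 5c 5c.
m1: inner = H(cb 36 36 36 9b) = 02 08; tag = H(a1 5c 5c 5c 02 08) = 01bf
m2: inner = H(cb 36 36 36 ad) = 02 1a; tag = H(a1 5c 5c 5c 02 1a) = 01d1
m3: inner = H(cb 36 36 36 58) = 01 c5; tag = H(a1 5c 5c 5c 01 c5) = 027b ← matches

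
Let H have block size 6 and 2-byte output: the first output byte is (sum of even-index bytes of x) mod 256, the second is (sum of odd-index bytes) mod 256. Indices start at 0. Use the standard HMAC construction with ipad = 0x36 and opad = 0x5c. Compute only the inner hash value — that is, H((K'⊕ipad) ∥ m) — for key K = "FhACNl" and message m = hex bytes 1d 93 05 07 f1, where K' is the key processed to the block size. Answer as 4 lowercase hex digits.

72c7

Key "FhACNl" = 46 68 41 43 4e 6c is exactly B = 6 bytes: K' = 46 68 41 43 4e 6c.
K' ⊕ ipad = 70 5e 77 75 78 5a.
Inner input = 70 5e 77 75 78 5a ∥ 1d 93 05 07 f1.
Inner hash: even-index sum = 626 mod 256 = 114; odd-index sum = 455 mod 256 = 199 → 72 c7.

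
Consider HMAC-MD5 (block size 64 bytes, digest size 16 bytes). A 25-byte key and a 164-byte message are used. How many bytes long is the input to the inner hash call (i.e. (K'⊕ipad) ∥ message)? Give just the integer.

228

Key is 25 ≤ 64 bytes, zero-padded: |K'| = 64.
Inner input = (K'⊕ipad) ∥ m → 64 + 164 = 228 bytes.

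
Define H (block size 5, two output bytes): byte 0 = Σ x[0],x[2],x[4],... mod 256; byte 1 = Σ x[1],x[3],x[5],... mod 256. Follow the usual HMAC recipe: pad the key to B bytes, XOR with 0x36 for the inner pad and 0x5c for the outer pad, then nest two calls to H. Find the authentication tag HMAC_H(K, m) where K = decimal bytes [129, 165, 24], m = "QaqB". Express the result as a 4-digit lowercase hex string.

0813

Key decimal bytes [129, 165, 24] = 81 a5 18 is 3 bytes ≤ B = 5; zero-pad to 5 bytes: K' = 81 a5 18 00 00.
K' ⊕ ipad = b7 93 2e 36 36.  K' ⊕ opad = dd f9 44 5c 5c.
Inner input = (K'⊕ipad) ∥ m = b7 93 2e 36 36 ∥ 51 61 71 42.
Inner hash: even-index sum = 446 mod 256 = 190; odd-index sum = 395 mod 256 = 139 → be 8b.
Outer input = (K'⊕opad) ∥ inner = dd f9 44 5c 5c ∥ be 8b.
Outer hash (tag): even-index sum = 520 mod 256 = 8; odd-index sum = 531 mod 256 = 19 → 08 13.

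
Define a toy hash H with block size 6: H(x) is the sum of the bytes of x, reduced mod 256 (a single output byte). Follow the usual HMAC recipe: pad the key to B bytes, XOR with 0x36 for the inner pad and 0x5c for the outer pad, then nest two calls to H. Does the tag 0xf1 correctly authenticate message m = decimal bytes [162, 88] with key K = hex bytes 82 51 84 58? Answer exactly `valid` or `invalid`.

Key hex bytes 82 51 84 58 is 4 bytes ≤ B = 6; zero-pad to 6 bytes: K' = 82 51 84 58 00 00.
K' ⊕ ipad = b4 67 b2 6e 36 36; K' ⊕ opad = de 0d d8 04 5c 5c.
Inner hash: sum = 180+103+178+110+54+54+162+88 = 929; mod 256 = 161 → a1.
Outer hash (recomputed tag): sum = 222+13+216+4+92+92+161 = 800; mod 256 = 32 → 20.
Recomputed tag = 20; claimed = f1 → mismatch.

invalid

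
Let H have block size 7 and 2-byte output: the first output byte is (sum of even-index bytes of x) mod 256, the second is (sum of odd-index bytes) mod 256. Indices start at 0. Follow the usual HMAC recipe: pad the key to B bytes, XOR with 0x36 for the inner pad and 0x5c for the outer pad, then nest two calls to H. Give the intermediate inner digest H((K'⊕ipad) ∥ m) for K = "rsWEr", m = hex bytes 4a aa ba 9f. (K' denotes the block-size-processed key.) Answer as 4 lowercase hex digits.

68f2

Key "rsWEr" = 72 73 57 45 72 is 5 bytes ≤ B = 7; zero-pad to 7 bytes: K' = 72 73 57 45 72 00 00.
K' ⊕ ipad = 44 45 61 73 44 36 36.
Inner input = 44 45 61 73 44 36 36 ∥ 4a aa ba 9f.
Inner hash: even-index sum = 616 mod 256 = 104; odd-index sum = 498 mod 256 = 242 → 68 f2.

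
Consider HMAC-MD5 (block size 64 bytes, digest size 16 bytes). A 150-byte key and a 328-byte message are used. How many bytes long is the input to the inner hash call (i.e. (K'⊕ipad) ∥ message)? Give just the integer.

392

Key is 150 > 64 bytes, so it is hashed to 16 bytes then zero-padded to 64: |K'| = 64.
Inner input = (K'⊕ipad) ∥ m → 64 + 328 = 392 bytes.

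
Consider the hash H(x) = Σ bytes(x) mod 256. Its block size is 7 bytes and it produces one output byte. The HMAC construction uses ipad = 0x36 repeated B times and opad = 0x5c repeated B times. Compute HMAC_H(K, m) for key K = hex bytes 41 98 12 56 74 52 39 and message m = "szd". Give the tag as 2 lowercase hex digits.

Key hex bytes 41 98 12 56 74 52 39 is exactly B = 7 bytes: K' = 41 98 12 56 74 52 39.
K' ⊕ ipad = 77 ae 24 60 42 64 0f.  K' ⊕ opad = 1d c4 4e 0a 28 0e 65.
Inner input = (K'⊕ipad) ∥ m = 77 ae 24 60 42 64 0f ∥ 73 7a 64.
Inner hash: sum = 119+174+36+96+66+100+15+115+122+100 = 943; mod 256 = 175 → af.
Outer input = (K'⊕opad) ∥ inner = 1d c4 4e 0a 28 0e 65 ∥ af.
Outer hash (tag): sum = 29+196+78+10+40+14+101+175 = 643; mod 256 = 131 → 83.

83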